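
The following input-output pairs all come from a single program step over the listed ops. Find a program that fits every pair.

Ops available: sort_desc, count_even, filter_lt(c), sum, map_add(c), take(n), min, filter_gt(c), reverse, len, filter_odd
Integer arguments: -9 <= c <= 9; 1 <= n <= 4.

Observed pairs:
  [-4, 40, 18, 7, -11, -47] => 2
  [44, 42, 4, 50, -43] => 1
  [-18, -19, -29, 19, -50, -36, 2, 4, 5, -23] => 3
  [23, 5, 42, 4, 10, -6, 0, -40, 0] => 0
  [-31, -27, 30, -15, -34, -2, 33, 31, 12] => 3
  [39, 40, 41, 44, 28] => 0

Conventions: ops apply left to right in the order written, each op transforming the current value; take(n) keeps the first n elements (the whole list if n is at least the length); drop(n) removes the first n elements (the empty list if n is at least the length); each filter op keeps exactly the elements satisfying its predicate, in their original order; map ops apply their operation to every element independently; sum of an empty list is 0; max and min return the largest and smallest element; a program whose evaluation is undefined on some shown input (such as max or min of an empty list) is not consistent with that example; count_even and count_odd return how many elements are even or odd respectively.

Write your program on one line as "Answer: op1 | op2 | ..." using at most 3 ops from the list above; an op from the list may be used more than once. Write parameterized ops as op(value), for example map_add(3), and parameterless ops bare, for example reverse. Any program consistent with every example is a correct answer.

filter_lt(5) | filter_odd | len

Check, running the answer program on each example:
  [-4, 40, 18, 7, -11, -47] -> [-4, -11, -47] -> [-11, -47] -> 2
  [44, 42, 4, 50, -43] -> [4, -43] -> [-43] -> 1
  [-18, -19, -29, 19, -50, -36, 2, 4, 5, -23] -> [-18, -19, -29, -50, -36, 2, 4, -23] -> [-19, -29, -23] -> 3
  [23, 5, 42, 4, 10, -6, 0, -40, 0] -> [4, -6, 0, -40, 0] -> [] -> 0
  [-31, -27, 30, -15, -34, -2, 33, 31, 12] -> [-31, -27, -15, -34, -2] -> [-31, -27, -15] -> 3
  [39, 40, 41, 44, 28] -> [] -> [] -> 0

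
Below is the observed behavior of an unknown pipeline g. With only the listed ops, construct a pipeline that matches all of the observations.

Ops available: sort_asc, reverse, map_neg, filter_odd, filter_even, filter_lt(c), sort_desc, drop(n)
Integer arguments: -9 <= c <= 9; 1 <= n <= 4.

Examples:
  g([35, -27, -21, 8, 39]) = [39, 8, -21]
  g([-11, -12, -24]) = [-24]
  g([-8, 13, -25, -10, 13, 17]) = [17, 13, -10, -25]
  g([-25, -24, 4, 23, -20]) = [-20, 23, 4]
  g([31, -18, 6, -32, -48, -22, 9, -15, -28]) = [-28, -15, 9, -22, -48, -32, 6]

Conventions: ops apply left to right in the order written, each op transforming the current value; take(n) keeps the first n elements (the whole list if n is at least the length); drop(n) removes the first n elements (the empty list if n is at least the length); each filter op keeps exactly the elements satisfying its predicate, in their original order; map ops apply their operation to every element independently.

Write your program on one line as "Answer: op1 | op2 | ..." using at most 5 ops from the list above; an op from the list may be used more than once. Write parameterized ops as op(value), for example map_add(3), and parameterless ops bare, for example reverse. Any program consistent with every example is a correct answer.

map_neg | drop(2) | reverse | map_neg

Check, running the answer program on each example:
  [35, -27, -21, 8, 39] -> [-35, 27, 21, -8, -39] -> [21, -8, -39] -> [-39, -8, 21] -> [39, 8, -21]
  [-11, -12, -24] -> [11, 12, 24] -> [24] -> [24] -> [-24]
  [-8, 13, -25, -10, 13, 17] -> [8, -13, 25, 10, -13, -17] -> [25, 10, -13, -17] -> [-17, -13, 10, 25] -> [17, 13, -10, -25]
  [-25, -24, 4, 23, -20] -> [25, 24, -4, -23, 20] -> [-4, -23, 20] -> [20, -23, -4] -> [-20, 23, 4]
  [31, -18, 6, -32, -48, -22, 9, -15, -28] -> [-31, 18, -6, 32, 48, 22, -9, 15, 28] -> [-6, 32, 48, 22, -9, 15, 28] -> [28, 15, -9, 22, 48, 32, -6] -> [-28, -15, 9, -22, -48, -32, 6]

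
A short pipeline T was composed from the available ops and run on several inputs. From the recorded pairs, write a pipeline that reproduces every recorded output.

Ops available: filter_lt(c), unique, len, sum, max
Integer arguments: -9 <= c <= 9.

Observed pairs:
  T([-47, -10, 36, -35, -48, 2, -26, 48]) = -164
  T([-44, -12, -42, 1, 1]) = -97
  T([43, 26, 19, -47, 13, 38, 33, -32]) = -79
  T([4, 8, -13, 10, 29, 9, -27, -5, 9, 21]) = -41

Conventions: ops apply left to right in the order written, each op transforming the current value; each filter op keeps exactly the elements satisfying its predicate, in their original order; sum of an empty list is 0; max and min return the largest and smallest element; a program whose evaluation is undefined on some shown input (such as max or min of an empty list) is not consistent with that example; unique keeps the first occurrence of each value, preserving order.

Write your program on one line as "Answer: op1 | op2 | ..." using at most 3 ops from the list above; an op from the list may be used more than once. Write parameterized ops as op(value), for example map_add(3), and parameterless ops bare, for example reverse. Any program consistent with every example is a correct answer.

unique | filter_lt(7) | sum

Check, running the answer program on each example:
  [-47, -10, 36, -35, -48, 2, -26, 48] -> [-47, -10, 36, -35, -48, 2, -26, 48] -> [-47, -10, -35, -48, 2, -26] -> -164
  [-44, -12, -42, 1, 1] -> [-44, -12, -42, 1] -> [-44, -12, -42, 1] -> -97
  [43, 26, 19, -47, 13, 38, 33, -32] -> [43, 26, 19, -47, 13, 38, 33, -32] -> [-47, -32] -> -79
  [4, 8, -13, 10, 29, 9, -27, -5, 9, 21] -> [4, 8, -13, 10, 29, 9, -27, -5, 21] -> [4, -13, -27, -5] -> -41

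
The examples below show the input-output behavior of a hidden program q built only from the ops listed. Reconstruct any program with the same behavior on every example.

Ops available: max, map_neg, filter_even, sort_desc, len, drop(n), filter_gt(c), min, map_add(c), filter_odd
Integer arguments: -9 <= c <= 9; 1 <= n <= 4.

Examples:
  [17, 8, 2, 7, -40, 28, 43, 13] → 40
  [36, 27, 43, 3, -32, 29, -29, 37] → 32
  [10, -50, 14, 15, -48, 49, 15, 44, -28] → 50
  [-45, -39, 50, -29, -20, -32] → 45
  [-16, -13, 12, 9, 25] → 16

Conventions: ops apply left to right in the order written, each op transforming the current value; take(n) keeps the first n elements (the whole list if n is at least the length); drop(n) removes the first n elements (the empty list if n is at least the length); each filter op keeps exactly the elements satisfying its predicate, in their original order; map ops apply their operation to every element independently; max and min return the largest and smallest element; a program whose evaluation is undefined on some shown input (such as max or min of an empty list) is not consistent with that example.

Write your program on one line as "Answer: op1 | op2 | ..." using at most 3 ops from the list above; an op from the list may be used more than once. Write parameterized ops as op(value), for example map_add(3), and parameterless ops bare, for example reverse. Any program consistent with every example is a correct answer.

map_neg | max

Check, running the answer program on each example:
  [17, 8, 2, 7, -40, 28, 43, 13] -> [-17, -8, -2, -7, 40, -28, -43, -13] -> 40
  [36, 27, 43, 3, -32, 29, -29, 37] -> [-36, -27, -43, -3, 32, -29, 29, -37] -> 32
  [10, -50, 14, 15, -48, 49, 15, 44, -28] -> [-10, 50, -14, -15, 48, -49, -15, -44, 28] -> 50
  [-45, -39, 50, -29, -20, -32] -> [45, 39, -50, 29, 20, 32] -> 45
  [-16, -13, 12, 9, 25] -> [16, 13, -12, -9, -25] -> 16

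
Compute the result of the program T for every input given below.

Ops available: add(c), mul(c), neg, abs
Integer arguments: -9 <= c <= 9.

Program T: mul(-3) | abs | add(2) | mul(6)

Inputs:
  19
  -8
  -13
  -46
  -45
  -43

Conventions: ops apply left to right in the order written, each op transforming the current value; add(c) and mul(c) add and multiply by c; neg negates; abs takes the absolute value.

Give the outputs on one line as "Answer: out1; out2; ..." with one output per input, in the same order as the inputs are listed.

354; 156; 246; 840; 822; 786

Execution, op by op:
  19 -> -57 -> 57 -> 59 -> 354
  -8 -> 24 -> 24 -> 26 -> 156
  -13 -> 39 -> 39 -> 41 -> 246
  -46 -> 138 -> 138 -> 140 -> 840
  -45 -> 135 -> 135 -> 137 -> 822
  -43 -> 129 -> 129 -> 131 -> 786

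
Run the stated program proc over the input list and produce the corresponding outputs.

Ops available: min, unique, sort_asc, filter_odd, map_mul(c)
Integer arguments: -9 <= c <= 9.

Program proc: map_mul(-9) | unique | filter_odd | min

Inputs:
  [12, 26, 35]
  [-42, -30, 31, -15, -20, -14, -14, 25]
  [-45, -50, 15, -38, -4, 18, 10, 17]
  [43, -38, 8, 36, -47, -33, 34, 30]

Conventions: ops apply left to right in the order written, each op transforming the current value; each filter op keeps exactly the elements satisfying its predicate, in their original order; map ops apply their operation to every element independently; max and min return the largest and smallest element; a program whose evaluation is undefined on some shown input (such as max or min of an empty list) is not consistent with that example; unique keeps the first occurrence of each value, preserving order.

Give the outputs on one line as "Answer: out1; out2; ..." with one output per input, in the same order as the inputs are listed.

-315; -279; -153; -387

Execution, op by op:
  [12, 26, 35] -> [-108, -234, -315] -> [-108, -234, -315] -> [-315] -> -315
  [-42, -30, 31, -15, -20, -14, -14, 25] -> [378, 270, -279, 135, 180, 126, 126, -225] -> [378, 270, -279, 135, 180, 126, -225] -> [-279, 135, -225] -> -279
  [-45, -50, 15, -38, -4, 18, 10, 17] -> [405, 450, -135, 342, 36, -162, -90, -153] -> [405, 450, -135, 342, 36, -162, -90, -153] -> [405, -135, -153] -> -153
  [43, -38, 8, 36, -47, -33, 34, 30] -> [-387, 342, -72, -324, 423, 297, -306, -270] -> [-387, 342, -72, -324, 423, 297, -306, -270] -> [-387, 423, 297] -> -387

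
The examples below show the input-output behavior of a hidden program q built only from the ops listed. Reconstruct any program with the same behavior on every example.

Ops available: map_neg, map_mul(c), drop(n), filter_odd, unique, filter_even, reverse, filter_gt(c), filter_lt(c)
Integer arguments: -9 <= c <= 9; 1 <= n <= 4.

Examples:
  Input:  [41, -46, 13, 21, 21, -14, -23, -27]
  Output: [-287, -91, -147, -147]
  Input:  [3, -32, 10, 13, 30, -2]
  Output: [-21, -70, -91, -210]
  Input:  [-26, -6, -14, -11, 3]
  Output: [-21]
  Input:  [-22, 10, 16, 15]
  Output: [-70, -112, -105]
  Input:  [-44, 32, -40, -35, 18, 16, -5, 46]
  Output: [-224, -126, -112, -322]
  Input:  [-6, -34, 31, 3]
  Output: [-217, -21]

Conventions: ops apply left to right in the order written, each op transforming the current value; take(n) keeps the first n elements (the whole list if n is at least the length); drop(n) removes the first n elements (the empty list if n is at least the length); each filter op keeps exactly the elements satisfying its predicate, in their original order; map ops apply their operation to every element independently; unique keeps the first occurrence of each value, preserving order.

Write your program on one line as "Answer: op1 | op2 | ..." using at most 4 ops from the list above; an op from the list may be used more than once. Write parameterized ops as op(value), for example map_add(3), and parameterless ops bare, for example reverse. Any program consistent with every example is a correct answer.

map_mul(7) | filter_gt(-3) | map_neg

Check, running the answer program on each example:
  [41, -46, 13, 21, 21, -14, -23, -27] -> [287, -322, 91, 147, 147, -98, -161, -189] -> [287, 91, 147, 147] -> [-287, -91, -147, -147]
  [3, -32, 10, 13, 30, -2] -> [21, -224, 70, 91, 210, -14] -> [21, 70, 91, 210] -> [-21, -70, -91, -210]
  [-26, -6, -14, -11, 3] -> [-182, -42, -98, -77, 21] -> [21] -> [-21]
  [-22, 10, 16, 15] -> [-154, 70, 112, 105] -> [70, 112, 105] -> [-70, -112, -105]
  [-44, 32, -40, -35, 18, 16, -5, 46] -> [-308, 224, -280, -245, 126, 112, -35, 322] -> [224, 126, 112, 322] -> [-224, -126, -112, -322]
  [-6, -34, 31, 3] -> [-42, -238, 217, 21] -> [217, 21] -> [-217, -21]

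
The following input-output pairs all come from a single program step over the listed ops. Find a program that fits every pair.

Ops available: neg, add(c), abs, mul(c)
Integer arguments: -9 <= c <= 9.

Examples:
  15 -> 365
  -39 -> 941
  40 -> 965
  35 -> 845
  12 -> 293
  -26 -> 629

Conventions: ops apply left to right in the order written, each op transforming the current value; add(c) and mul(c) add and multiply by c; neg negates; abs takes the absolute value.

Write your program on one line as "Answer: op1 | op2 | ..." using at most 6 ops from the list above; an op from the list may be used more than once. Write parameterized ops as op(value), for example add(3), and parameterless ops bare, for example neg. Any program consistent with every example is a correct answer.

mul(-3) | abs | mul(-8) | add(-5) | abs

Check, running the answer program on each example:
  15 -> -45 -> 45 -> -360 -> -365 -> 365
  -39 -> 117 -> 117 -> -936 -> -941 -> 941
  40 -> -120 -> 120 -> -960 -> -965 -> 965
  35 -> -105 -> 105 -> -840 -> -845 -> 845
  12 -> -36 -> 36 -> -288 -> -293 -> 293
  -26 -> 78 -> 78 -> -624 -> -629 -> 629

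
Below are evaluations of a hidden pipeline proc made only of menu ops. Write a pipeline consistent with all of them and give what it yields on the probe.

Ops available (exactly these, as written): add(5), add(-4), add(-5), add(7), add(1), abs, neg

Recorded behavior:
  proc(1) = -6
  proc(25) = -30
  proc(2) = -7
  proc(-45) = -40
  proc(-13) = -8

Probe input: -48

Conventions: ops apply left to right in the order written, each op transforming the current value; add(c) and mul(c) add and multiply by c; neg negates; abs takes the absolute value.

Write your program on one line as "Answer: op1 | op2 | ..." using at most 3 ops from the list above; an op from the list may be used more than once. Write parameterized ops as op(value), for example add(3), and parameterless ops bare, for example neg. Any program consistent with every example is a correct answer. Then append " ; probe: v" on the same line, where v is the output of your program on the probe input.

add(5) | abs | neg ; probe: -43

Check, running the answer program on each example:
  1 -> 6 -> 6 -> -6
  25 -> 30 -> 30 -> -30
  2 -> 7 -> 7 -> -7
  -45 -> -40 -> 40 -> -40
  -13 -> -8 -> 8 -> -8
  probe: -48 -> -43 -> 43 -> -43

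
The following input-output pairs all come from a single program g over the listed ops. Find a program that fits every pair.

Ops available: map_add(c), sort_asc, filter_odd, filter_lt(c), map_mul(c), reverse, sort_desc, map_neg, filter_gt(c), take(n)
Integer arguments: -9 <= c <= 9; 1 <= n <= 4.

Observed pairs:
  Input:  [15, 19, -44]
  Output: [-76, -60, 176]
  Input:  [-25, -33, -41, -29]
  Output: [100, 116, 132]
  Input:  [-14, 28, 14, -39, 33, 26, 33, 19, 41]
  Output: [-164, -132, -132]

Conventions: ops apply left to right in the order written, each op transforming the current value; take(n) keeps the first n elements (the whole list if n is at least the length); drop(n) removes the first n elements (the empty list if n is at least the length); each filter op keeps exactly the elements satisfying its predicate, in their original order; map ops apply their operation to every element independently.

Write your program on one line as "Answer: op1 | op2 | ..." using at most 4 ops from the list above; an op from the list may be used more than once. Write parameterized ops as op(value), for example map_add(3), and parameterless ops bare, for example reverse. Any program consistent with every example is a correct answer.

sort_desc | map_mul(-4) | take(3)

Check, running the answer program on each example:
  [15, 19, -44] -> [19, 15, -44] -> [-76, -60, 176] -> [-76, -60, 176]
  [-25, -33, -41, -29] -> [-25, -29, -33, -41] -> [100, 116, 132, 164] -> [100, 116, 132]
  [-14, 28, 14, -39, 33, 26, 33, 19, 41] -> [41, 33, 33, 28, 26, 19, 14, -14, -39] -> [-164, -132, -132, -112, -104, -76, -56, 56, 156] -> [-164, -132, -132]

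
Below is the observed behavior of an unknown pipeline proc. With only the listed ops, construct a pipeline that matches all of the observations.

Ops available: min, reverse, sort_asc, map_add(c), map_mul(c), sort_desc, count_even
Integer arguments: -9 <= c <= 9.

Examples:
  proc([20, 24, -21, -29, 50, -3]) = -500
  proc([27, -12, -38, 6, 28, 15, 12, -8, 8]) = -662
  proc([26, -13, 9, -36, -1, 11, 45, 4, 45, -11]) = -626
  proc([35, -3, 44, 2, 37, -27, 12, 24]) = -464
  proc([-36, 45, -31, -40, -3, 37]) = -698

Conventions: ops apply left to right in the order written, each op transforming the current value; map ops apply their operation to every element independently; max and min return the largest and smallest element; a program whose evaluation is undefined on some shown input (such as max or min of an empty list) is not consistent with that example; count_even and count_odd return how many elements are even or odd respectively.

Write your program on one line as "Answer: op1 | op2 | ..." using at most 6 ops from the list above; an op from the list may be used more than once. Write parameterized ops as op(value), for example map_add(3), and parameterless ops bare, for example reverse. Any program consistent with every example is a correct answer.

map_mul(6) | sort_asc | map_add(7) | map_mul(3) | map_add(1) | min

Check, running the answer program on each example:
  [20, 24, -21, -29, 50, -3] -> [120, 144, -126, -174, 300, -18] -> [-174, -126, -18, 120, 144, 300] -> [-167, -119, -11, 127, 151, 307] -> [-501, -357, -33, 381, 453, 921] -> [-500, -356, -32, 382, 454, 922] -> -500
  [27, -12, -38, 6, 28, 15, 12, -8, 8] -> [162, -72, -228, 36, 168, 90, 72, -48, 48] -> [-228, -72, -48, 36, 48, 72, 90, 162, 168] -> [-221, -65, -41, 43, 55, 79, 97, 169, 175] -> [-663, -195, -123, 129, 165, 237, 291, 507, 525] -> [-662, -194, -122, 130, 166, 238, 292, 508, 526] -> -662
  [26, -13, 9, -36, -1, 11, 45, 4, 45, -11] -> [156, -78, 54, -216, -6, 66, 270, 24, 270, -66] -> [-216, -78, -66, -6, 24, 54, 66, 156, 270, 270] -> [-209, -71, -59, 1, 31, 61, 73, 163, 277, 277] -> [-627, -213, -177, 3, 93, 183, 219, 489, 831, 831] -> [-626, -212, -176, 4, 94, 184, 220, 490, 832, 832] -> -626
  [35, -3, 44, 2, 37, -27, 12, 24] -> [210, -18, 264, 12, 222, -162, 72, 144] -> [-162, -18, 12, 72, 144, 210, 222, 264] -> [-155, -11, 19, 79, 151, 217, 229, 271] -> [-465, -33, 57, 237, 453, 651, 687, 813] -> [-464, -32, 58, 238, 454, 652, 688, 814] -> -464
  [-36, 45, -31, -40, -3, 37] -> [-216, 270, -186, -240, -18, 222] -> [-240, -216, -186, -18, 222, 270] -> [-233, -209, -179, -11, 229, 277] -> [-699, -627, -537, -33, 687, 831] -> [-698, -626, -536, -32, 688, 832] -> -698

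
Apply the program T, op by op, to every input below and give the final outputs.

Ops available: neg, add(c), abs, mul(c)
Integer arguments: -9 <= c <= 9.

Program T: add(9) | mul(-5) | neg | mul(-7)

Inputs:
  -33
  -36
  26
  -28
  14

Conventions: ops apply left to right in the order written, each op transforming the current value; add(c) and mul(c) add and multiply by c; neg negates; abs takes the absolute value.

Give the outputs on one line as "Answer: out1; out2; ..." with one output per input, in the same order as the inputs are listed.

840; 945; -1225; 665; -805

Execution, op by op:
  -33 -> -24 -> 120 -> -120 -> 840
  -36 -> -27 -> 135 -> -135 -> 945
  26 -> 35 -> -175 -> 175 -> -1225
  -28 -> -19 -> 95 -> -95 -> 665
  14 -> 23 -> -115 -> 115 -> -805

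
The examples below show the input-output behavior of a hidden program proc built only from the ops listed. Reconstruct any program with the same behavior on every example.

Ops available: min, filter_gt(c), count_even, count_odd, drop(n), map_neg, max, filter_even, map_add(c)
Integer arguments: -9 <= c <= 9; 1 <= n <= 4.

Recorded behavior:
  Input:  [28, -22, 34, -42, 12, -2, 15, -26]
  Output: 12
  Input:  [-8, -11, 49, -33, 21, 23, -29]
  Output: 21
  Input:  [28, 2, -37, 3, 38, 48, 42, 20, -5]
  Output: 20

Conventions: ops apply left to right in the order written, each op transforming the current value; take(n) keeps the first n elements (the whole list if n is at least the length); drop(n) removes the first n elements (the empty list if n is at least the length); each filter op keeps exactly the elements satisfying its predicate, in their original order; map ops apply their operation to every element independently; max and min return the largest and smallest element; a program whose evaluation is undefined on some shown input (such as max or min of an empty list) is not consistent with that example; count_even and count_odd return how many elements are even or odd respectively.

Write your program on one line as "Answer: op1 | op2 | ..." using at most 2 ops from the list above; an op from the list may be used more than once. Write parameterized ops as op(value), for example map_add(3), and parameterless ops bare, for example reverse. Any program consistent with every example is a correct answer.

filter_gt(5) | min

Check, running the answer program on each example:
  [28, -22, 34, -42, 12, -2, 15, -26] -> [28, 34, 12, 15] -> 12
  [-8, -11, 49, -33, 21, 23, -29] -> [49, 21, 23] -> 21
  [28, 2, -37, 3, 38, 48, 42, 20, -5] -> [28, 38, 48, 42, 20] -> 20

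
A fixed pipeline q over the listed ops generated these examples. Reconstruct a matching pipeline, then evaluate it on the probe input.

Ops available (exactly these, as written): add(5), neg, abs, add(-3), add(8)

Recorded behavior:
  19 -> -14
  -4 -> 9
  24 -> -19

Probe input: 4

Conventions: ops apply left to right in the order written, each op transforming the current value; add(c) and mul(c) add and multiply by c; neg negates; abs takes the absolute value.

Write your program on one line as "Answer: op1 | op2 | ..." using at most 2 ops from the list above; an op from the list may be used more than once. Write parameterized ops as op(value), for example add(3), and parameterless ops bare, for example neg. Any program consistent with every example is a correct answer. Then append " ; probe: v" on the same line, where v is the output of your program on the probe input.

neg | add(5) ; probe: 1

Check, running the answer program on each example:
  19 -> -19 -> -14
  -4 -> 4 -> 9
  24 -> -24 -> -19
  probe: 4 -> -4 -> 1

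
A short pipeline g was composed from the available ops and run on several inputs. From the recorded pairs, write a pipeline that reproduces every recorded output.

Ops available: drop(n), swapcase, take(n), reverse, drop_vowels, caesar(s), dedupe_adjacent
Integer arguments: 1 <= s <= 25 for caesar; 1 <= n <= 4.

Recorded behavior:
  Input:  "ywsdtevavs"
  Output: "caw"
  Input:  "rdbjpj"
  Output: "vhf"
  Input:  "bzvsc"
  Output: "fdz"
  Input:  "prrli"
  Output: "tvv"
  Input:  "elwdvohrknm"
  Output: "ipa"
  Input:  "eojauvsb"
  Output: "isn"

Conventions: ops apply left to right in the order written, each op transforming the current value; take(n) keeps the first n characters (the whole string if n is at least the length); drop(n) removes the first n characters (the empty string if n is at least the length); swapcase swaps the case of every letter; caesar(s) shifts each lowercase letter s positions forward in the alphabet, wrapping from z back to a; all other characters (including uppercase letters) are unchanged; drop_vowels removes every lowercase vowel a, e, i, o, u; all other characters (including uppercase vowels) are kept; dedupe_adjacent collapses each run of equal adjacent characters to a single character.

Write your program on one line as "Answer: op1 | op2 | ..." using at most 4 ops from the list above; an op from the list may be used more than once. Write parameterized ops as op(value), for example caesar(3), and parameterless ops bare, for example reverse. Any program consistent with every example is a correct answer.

caesar(1) | caesar(13) | caesar(16) | take(3)

Check, running the answer program on each example:
  "ywsdtevavs" -> "zxteufwbwt" -> "mkgrhsjojg" -> "cawhxizezw" -> "caw"
  "rdbjpj" -> "seckqk" -> "frpxdx" -> "vhfntn" -> "vhf"
  "bzvsc" -> "cawtd" -> "pnjgq" -> "fdzwg" -> "fdz"
  "prrli" -> "qssmj" -> "dffzw" -> "tvvpm" -> "tvv"
  "elwdvohrknm" -> "fmxewpislon" -> "szkrjcvfyba" -> "ipahzslvorq" -> "ipa"
  "eojauvsb" -> "fpkbvwtc" -> "scxoijgp" -> "isneyzwf" -> "isn"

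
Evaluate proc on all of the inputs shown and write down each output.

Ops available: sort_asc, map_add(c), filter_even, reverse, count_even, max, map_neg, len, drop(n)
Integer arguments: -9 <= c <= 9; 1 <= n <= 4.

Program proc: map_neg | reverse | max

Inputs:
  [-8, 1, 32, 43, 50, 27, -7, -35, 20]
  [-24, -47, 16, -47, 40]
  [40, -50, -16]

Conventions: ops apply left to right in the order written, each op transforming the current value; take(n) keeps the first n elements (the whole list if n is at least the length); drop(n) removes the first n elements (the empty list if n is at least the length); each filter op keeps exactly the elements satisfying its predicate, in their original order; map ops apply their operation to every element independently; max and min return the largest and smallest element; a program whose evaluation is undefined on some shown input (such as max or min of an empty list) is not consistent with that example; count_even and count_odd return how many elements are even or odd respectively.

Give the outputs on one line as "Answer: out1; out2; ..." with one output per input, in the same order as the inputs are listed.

Execution, op by op:
  [-8, 1, 32, 43, 50, 27, -7, -35, 20] -> [8, -1, -32, -43, -50, -27, 7, 35, -20] -> [-20, 35, 7, -27, -50, -43, -32, -1, 8] -> 35
  [-24, -47, 16, -47, 40] -> [24, 47, -16, 47, -40] -> [-40, 47, -16, 47, 24] -> 47
  [40, -50, -16] -> [-40, 50, 16] -> [16, 50, -40] -> 50

35; 47; 50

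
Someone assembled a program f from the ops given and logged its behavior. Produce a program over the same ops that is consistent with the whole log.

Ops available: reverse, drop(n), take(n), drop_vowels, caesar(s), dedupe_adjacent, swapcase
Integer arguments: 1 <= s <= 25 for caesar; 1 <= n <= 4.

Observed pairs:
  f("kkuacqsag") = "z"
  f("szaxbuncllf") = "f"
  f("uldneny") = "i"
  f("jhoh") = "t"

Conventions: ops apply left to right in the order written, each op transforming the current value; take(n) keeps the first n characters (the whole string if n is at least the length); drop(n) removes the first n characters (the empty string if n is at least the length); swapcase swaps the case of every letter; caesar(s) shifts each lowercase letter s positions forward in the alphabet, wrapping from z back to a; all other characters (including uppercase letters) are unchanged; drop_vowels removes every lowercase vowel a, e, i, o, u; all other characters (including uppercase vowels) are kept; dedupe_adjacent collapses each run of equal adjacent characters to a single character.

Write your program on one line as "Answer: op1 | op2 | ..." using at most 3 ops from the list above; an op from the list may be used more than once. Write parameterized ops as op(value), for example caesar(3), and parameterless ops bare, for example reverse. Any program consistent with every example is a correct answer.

drop(2) | caesar(5) | take(1)

Check, running the answer program on each example:
  "kkuacqsag" -> "uacqsag" -> "zfhvxfl" -> "z"
  "szaxbuncllf" -> "axbuncllf" -> "fcgzshqqk" -> "f"
  "uldneny" -> "dneny" -> "isjsd" -> "i"
  "jhoh" -> "oh" -> "tm" -> "t"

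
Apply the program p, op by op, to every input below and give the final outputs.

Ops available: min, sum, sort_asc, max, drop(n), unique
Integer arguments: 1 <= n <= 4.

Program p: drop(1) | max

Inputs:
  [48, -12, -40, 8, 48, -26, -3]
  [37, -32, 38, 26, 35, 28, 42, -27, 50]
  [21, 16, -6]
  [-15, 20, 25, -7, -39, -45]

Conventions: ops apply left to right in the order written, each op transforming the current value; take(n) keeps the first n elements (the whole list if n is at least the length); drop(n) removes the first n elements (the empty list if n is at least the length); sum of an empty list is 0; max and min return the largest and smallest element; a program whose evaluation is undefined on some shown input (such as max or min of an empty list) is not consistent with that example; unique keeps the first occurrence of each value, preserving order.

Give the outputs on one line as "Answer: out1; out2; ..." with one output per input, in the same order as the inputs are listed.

48; 50; 16; 25

Execution, op by op:
  [48, -12, -40, 8, 48, -26, -3] -> [-12, -40, 8, 48, -26, -3] -> 48
  [37, -32, 38, 26, 35, 28, 42, -27, 50] -> [-32, 38, 26, 35, 28, 42, -27, 50] -> 50
  [21, 16, -6] -> [16, -6] -> 16
  [-15, 20, 25, -7, -39, -45] -> [20, 25, -7, -39, -45] -> 25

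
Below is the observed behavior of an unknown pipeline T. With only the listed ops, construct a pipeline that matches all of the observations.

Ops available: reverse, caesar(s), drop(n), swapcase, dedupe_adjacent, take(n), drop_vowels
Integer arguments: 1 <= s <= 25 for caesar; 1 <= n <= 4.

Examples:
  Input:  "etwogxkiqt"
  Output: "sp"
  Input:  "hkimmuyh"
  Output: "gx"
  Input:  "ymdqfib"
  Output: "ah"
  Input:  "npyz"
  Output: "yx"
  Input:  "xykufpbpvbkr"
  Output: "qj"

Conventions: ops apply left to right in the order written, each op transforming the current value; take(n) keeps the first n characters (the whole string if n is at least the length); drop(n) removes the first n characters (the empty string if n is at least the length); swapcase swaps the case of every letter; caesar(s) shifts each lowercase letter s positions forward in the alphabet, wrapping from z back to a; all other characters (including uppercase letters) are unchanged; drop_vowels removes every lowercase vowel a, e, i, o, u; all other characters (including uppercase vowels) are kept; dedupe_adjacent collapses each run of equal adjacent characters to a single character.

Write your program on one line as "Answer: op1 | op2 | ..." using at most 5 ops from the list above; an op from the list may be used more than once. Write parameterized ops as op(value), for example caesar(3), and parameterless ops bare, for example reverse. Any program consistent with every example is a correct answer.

caesar(15) | reverse | caesar(10) | take(4) | take(2)

Check, running the answer program on each example:
  "etwogxkiqt" -> "tildvmzxfi" -> "ifxzmvdlit" -> "sphjwfnvsd" -> "sphj" -> "sp"
  "hkimmuyh" -> "wzxbbjnw" -> "wnjbbxzw" -> "gxtllhjg" -> "gxtl" -> "gx"
  "ymdqfib" -> "nbsfuxq" -> "qxufsbn" -> "ahepclx" -> "ahep" -> "ah"
  "npyz" -> "ceno" -> "onec" -> "yxom" -> "yxom" -> "yx"
  "xykufpbpvbkr" -> "mnzjueqekqzg" -> "gzqkeqeujznm" -> "qjauoaoetjxw" -> "qjau" -> "qj"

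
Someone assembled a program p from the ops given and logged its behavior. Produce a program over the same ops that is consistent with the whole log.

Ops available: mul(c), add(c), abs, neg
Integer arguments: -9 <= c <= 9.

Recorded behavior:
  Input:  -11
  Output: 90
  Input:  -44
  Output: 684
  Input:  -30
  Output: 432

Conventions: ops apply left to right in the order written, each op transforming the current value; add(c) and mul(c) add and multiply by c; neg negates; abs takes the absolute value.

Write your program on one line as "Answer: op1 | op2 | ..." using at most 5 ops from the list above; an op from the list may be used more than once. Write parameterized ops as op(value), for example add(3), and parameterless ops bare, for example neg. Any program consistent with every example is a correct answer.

add(6) | mul(-1) | mul(-9) | mul(-2)

Check, running the answer program on each example:
  -11 -> -5 -> 5 -> -45 -> 90
  -44 -> -38 -> 38 -> -342 -> 684
  -30 -> -24 -> 24 -> -216 -> 432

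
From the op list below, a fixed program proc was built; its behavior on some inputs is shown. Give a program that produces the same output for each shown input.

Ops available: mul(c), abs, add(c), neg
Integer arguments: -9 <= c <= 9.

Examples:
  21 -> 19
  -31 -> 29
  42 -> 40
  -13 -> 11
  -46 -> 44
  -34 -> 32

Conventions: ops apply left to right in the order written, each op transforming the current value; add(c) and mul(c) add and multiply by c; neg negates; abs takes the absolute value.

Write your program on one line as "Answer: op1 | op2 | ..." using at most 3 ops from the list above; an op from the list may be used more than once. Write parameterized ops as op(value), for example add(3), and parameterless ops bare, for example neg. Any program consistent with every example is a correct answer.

abs | add(-2)

Check, running the answer program on each example:
  21 -> 21 -> 19
  -31 -> 31 -> 29
  42 -> 42 -> 40
  -13 -> 13 -> 11
  -46 -> 46 -> 44
  -34 -> 34 -> 32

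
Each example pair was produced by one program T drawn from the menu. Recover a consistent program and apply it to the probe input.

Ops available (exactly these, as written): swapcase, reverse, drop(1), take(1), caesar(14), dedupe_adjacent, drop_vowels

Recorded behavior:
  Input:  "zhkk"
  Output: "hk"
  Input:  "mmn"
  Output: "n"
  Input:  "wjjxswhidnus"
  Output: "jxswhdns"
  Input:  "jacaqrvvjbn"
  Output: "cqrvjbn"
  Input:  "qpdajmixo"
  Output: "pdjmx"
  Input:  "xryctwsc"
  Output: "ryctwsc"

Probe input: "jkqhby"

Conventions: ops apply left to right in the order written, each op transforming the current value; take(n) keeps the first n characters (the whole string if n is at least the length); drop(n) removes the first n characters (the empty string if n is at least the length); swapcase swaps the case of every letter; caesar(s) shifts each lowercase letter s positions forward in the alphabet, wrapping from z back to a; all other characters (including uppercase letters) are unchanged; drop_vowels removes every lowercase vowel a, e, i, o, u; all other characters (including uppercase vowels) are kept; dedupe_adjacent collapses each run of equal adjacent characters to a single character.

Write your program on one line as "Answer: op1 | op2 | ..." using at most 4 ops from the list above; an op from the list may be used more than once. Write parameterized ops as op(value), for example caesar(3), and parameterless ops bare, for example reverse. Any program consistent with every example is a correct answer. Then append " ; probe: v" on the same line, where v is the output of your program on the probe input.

dedupe_adjacent | drop_vowels | drop(1) ; probe: "kqhby"

Check, running the answer program on each example:
  "zhkk" -> "zhk" -> "zhk" -> "hk"
  "mmn" -> "mn" -> "mn" -> "n"
  "wjjxswhidnus" -> "wjxswhidnus" -> "wjxswhdns" -> "jxswhdns"
  "jacaqrvvjbn" -> "jacaqrvjbn" -> "jcqrvjbn" -> "cqrvjbn"
  "qpdajmixo" -> "qpdajmixo" -> "qpdjmx" -> "pdjmx"
  "xryctwsc" -> "xryctwsc" -> "xryctwsc" -> "ryctwsc"
  probe: "jkqhby" -> "jkqhby" -> "jkqhby" -> "kqhby"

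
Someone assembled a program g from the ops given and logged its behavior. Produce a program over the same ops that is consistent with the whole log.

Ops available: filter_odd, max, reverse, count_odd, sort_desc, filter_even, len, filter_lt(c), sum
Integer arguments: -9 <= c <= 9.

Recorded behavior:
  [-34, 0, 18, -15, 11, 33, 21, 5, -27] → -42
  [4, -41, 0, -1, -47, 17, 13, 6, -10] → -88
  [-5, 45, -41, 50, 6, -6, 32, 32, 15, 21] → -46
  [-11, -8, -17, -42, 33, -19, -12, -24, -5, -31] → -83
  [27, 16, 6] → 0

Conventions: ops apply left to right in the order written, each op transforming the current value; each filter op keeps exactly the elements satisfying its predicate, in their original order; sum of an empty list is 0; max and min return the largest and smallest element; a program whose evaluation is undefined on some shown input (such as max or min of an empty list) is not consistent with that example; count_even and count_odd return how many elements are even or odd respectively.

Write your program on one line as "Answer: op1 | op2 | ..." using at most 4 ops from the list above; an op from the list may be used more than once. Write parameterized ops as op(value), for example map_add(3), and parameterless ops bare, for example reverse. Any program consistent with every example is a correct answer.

filter_lt(-4) | filter_odd | sum

Check, running the answer program on each example:
  [-34, 0, 18, -15, 11, 33, 21, 5, -27] -> [-34, -15, -27] -> [-15, -27] -> -42
  [4, -41, 0, -1, -47, 17, 13, 6, -10] -> [-41, -47, -10] -> [-41, -47] -> -88
  [-5, 45, -41, 50, 6, -6, 32, 32, 15, 21] -> [-5, -41, -6] -> [-5, -41] -> -46
  [-11, -8, -17, -42, 33, -19, -12, -24, -5, -31] -> [-11, -8, -17, -42, -19, -12, -24, -5, -31] -> [-11, -17, -19, -5, -31] -> -83
  [27, 16, 6] -> [] -> [] -> 0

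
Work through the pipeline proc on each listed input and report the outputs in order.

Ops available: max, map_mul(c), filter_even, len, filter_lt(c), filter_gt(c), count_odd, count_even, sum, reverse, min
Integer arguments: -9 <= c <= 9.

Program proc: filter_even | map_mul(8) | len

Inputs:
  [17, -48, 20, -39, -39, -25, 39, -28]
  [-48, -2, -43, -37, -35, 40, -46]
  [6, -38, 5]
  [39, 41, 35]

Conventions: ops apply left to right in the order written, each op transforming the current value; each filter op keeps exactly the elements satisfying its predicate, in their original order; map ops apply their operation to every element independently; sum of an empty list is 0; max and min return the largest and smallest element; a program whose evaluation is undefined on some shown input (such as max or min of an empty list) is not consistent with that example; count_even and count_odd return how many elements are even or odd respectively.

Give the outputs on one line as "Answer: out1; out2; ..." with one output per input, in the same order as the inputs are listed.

Execution, op by op:
  [17, -48, 20, -39, -39, -25, 39, -28] -> [-48, 20, -28] -> [-384, 160, -224] -> 3
  [-48, -2, -43, -37, -35, 40, -46] -> [-48, -2, 40, -46] -> [-384, -16, 320, -368] -> 4
  [6, -38, 5] -> [6, -38] -> [48, -304] -> 2
  [39, 41, 35] -> [] -> [] -> 0

3; 4; 2; 0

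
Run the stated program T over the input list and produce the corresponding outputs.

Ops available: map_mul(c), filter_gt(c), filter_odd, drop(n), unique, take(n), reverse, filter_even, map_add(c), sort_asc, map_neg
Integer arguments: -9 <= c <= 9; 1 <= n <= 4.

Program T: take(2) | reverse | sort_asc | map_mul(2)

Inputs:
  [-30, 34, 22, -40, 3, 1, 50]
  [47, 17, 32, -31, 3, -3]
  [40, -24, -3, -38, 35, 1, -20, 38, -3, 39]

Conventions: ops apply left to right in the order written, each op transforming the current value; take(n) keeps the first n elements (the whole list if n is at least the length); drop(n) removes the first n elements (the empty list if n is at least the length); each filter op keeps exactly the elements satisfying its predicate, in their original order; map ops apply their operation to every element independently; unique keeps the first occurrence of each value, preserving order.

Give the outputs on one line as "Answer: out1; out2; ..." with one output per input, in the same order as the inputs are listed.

Execution, op by op:
  [-30, 34, 22, -40, 3, 1, 50] -> [-30, 34] -> [34, -30] -> [-30, 34] -> [-60, 68]
  [47, 17, 32, -31, 3, -3] -> [47, 17] -> [17, 47] -> [17, 47] -> [34, 94]
  [40, -24, -3, -38, 35, 1, -20, 38, -3, 39] -> [40, -24] -> [-24, 40] -> [-24, 40] -> [-48, 80]

[-60, 68]; [34, 94]; [-48, 80]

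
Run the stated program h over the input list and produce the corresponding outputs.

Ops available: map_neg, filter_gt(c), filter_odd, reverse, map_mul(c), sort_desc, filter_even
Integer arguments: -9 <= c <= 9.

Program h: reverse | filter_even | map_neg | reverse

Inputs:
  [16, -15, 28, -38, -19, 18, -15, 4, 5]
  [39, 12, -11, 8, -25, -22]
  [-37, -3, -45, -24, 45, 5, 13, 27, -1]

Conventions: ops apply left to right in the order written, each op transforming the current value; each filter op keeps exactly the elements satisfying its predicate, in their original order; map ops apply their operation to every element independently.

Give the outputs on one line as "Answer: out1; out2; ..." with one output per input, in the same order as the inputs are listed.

[-16, -28, 38, -18, -4]; [-12, -8, 22]; [24]

Execution, op by op:
  [16, -15, 28, -38, -19, 18, -15, 4, 5] -> [5, 4, -15, 18, -19, -38, 28, -15, 16] -> [4, 18, -38, 28, 16] -> [-4, -18, 38, -28, -16] -> [-16, -28, 38, -18, -4]
  [39, 12, -11, 8, -25, -22] -> [-22, -25, 8, -11, 12, 39] -> [-22, 8, 12] -> [22, -8, -12] -> [-12, -8, 22]
  [-37, -3, -45, -24, 45, 5, 13, 27, -1] -> [-1, 27, 13, 5, 45, -24, -45, -3, -37] -> [-24] -> [24] -> [24]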